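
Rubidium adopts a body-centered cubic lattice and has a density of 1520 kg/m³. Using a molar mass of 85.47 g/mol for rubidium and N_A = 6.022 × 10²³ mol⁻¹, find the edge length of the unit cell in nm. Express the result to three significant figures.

0.572 nm

With Z = 2 atoms per BCC cell, a³ = Z·M/(N_A·ρ) = 2 × 85.47 / (6.022 × 10²³ × 1.520 g/cm³) = 1.867 × 10^-22 cm³.
a = (1.867 × 10^-22)^(1/3) = 5.716 × 10^-8 cm = 0.572 nm.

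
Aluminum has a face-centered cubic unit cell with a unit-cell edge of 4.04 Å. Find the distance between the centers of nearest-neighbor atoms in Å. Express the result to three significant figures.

2.86 Å

In an FCC structure, atoms touch along the face diagonal, so √2·a = 4r; the nearest-neighbor distance equals 2r = 0.7071·a.
d = 0.7071 × 4.04 = 2.86 Å.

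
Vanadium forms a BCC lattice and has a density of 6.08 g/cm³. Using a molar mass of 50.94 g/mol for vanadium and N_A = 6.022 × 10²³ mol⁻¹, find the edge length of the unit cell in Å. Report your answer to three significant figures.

3.03 Å

With Z = 2 atoms per BCC cell, a³ = Z·M/(N_A·ρ) = 2 × 50.94 / (6.022 × 10²³ × 6.080 g/cm³) = 2.783 × 10^-23 cm³.
a = (2.783 × 10^-23)^(1/3) = 3.030 × 10^-8 cm = 3.03 Å.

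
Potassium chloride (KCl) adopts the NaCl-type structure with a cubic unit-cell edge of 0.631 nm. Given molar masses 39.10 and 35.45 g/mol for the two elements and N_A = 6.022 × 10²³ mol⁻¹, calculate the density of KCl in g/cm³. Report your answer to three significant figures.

The NaCl-type structure contains Z = 4 formula units per cell; M(KCl) = 39.10 + 35.45 = 74.55 g/mol.
a³ = (6.310 × 10^-8 cm)³ = 2.512 × 10^-22 cm³.
ρ = 4 × 74.55 / (6.022 × 10²³ × 2.512 × 10^-22) = 1.971 g/cm³.

1.97 g/cm³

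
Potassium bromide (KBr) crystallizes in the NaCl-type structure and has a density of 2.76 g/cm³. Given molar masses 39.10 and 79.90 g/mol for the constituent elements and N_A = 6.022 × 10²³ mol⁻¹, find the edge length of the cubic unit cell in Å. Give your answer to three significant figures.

6.59 Å

M(KBr) = 119.0 g/mol; Z = 4 formula units per cell.
a³ = Z·M/(N_A·ρ) = 4 × 119.0 / (6.022 × 10²³ × 2.76) = 2.864 × 10^-22 cm³, so a = 6.592 × 10^-8 cm = 6.59 Å.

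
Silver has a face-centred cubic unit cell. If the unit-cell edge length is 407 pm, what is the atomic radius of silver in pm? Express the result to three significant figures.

In an FCC lattice, atoms touch along the face diagonal, so √2·a = 4r.
r = √2·a/4 = 1.4142 × 407 / 4 = 144 pm.

144 pm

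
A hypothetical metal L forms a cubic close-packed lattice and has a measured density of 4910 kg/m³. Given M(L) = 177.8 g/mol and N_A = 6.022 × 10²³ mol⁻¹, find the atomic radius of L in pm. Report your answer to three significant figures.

220 pm

For an FCC cell (Z = 4), a³ = Z·M/(N_A·ρ) = 4 × 177.8 / (6.022 × 10²³ × 4.910) = 2.405 × 10^-22 cm³, so a = 6.219 × 10^-8 cm = 621.9 pm.
Atoms touch along the face diagonal, so √2·a = 4r, so r = 0.3536 × a = 220 pm.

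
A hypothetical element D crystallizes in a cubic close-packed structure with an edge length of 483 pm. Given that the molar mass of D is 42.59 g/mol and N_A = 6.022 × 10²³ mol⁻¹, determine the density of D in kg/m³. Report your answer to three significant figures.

2510 kg/m³

An FCC unit cell contains Z = 4 atoms.
Cell volume: a³ = (483 pm)³ = (4.830 × 10^-8 cm)³ = 1.127 × 10^-22 cm³.
ρ = Z·M/(N_A·a³) = 4 × 42.59 / (6.022 × 10²³ × 1.127 × 10^-22) = 2.511 g/cm³ = 2510 kg/m³.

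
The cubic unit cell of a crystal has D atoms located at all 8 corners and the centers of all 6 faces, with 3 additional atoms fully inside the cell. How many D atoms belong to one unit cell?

7

Corner atoms are shared by 8 cells (1/8 each), face atoms by 2 (1/2 each), interior atoms are unshared.
Net atoms = 8 × 1/8 + 6 × 1/2 + 3 = 1 + 3 + 3 = 7.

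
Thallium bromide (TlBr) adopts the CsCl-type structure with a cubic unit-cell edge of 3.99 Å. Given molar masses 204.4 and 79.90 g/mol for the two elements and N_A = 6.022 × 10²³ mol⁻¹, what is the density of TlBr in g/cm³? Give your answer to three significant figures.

7.43 g/cm³

The CsCl-type structure contains Z = 1 formula unit per cell; M(TlBr) = 204.4 + 79.90 = 284.3 g/mol.
a³ = (3.990 × 10^-8 cm)³ = 6.352 × 10^-23 cm³.
ρ = 1 × 284.3 / (6.022 × 10²³ × 6.352 × 10^-23) = 7.432 g/cm³.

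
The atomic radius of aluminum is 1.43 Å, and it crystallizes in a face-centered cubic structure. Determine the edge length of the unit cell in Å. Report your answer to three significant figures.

4.04 Å

In an FCC lattice, atoms touch along the face diagonal, so √2·a = 4r.
a = 4r/√2 = 4 × 1.43 / 1.4142 = 4.04 Å.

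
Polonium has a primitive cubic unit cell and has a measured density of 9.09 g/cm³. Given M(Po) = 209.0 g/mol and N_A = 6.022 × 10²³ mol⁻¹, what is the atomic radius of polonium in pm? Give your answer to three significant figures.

For a simple cubic cell (Z = 1), a³ = Z·M/(N_A·ρ) = 1 × 209.0 / (6.022 × 10²³ × 9.090) = 3.818 × 10^-23 cm³, so a = 3.367 × 10^-8 cm = 336.7 pm.
Atoms touch along the cell edge, so a = 2r, so r = 0.5000 × a = 168 pm.

168 pm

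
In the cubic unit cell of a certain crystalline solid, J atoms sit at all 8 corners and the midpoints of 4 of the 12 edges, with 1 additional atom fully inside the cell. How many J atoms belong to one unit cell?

Corner atoms are shared by 8 cells (1/8 each), edge atoms by 4 (1/4 each), interior atoms are unshared.
Net atoms = 8 × 1/8 + 4 × 1/4 + 1 = 1 + 1 + 1 = 3.

3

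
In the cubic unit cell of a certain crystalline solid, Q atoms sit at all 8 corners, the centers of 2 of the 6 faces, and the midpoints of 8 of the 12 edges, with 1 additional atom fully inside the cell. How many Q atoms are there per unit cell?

5

Corner atoms are shared by 8 cells (1/8 each), face atoms by 2 (1/2 each), edge atoms by 4 (1/4 each), interior atoms are unshared.
Net atoms = 8 × 1/8 + 2 × 1/2 + 8 × 1/4 + 1 = 1 + 1 + 2 + 1 = 5.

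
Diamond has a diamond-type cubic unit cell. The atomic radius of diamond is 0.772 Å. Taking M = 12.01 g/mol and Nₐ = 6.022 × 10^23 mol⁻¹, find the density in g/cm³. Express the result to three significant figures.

In a diamond cubic lattice, nearest neighbors lie along the body diagonal with √3·a = 8r, giving a = 3.566 Å = 3.566 × 10^-8 cm.
With Z = 8, ρ = Z·M/(N_A·a³) = 8 × 12.01 / (6.022 × 10²³ × 4.534 × 10^-23) = 3.519 g/cm³.

3.52 g/cm³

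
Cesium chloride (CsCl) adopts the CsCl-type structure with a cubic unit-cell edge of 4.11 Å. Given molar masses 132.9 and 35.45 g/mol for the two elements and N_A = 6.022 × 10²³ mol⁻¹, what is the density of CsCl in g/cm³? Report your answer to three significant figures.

4.03 g/cm³

The CsCl-type structure contains Z = 1 formula unit per cell; M(CsCl) = 132.9 + 35.45 = 168.35 g/mol.
a³ = (4.110 × 10^-8 cm)³ = 6.943 × 10^-23 cm³.
ρ = 1 × 168.35 / (6.022 × 10²³ × 6.943 × 10^-23) = 4.027 g/cm³.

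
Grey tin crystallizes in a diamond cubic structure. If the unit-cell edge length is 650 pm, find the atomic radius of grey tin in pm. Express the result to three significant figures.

In a diamond cubic lattice, nearest neighbors lie along the body diagonal with √3·a = 8r.
r = √3·a/8 = 1.7321 × 650 / 8 = 141 pm.

141 pm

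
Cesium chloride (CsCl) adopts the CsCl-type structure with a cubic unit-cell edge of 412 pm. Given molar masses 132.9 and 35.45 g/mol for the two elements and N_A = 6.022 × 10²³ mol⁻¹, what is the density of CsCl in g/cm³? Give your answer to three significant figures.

The CsCl-type structure contains Z = 1 formula unit per cell; M(CsCl) = 132.9 + 35.45 = 168.35 g/mol.
a³ = (4.120 × 10^-8 cm)³ = 6.993 × 10^-23 cm³.
ρ = 1 × 168.35 / (6.022 × 10²³ × 6.993 × 10^-23) = 3.997 g/cm³.

4.00 g/cm³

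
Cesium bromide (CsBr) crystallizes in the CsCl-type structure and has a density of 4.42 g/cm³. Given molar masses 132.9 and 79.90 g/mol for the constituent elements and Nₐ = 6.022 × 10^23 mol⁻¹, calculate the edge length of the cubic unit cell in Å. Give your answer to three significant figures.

4.31 Å

M(CsBr) = 212.8 g/mol; Z = 1 formula unit per cell.
a³ = Z·M/(N_A·ρ) = 1 × 212.8 / (6.022 × 10²³ × 4.42) = 7.995 × 10^-23 cm³, so a = 4.308 × 10^-8 cm = 4.31 Å.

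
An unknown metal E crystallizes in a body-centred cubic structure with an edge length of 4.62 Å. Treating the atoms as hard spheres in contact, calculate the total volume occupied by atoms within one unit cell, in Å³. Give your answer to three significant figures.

67.1 Å³

In a BCC lattice atoms touch along the body diagonal, so √3·a = 4r, so r = 0.4330a = 2.001 Å.
V_atoms = Z × (4/3)πr³ = 2 × (4/3)π × (2.001)³ = 67.1 Å³.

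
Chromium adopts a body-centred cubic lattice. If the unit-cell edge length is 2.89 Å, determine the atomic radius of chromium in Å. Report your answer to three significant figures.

1.25 Å

In a BCC lattice, atoms touch along the body diagonal, so √3·a = 4r.
r = √3·a/4 = 1.7321 × 2.89 / 4 = 1.25 Å.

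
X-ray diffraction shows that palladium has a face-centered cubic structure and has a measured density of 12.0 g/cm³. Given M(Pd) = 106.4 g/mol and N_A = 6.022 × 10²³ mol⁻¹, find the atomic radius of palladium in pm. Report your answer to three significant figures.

138 pm

For an FCC cell (Z = 4), a³ = Z·M/(N_A·ρ) = 4 × 106.4 / (6.022 × 10²³ × 12.00) = 5.890 × 10^-23 cm³, so a = 3.891 × 10^-8 cm = 389.1 pm.
Atoms touch along the face diagonal, so √2·a = 4r, so r = 0.3536 × a = 138 pm.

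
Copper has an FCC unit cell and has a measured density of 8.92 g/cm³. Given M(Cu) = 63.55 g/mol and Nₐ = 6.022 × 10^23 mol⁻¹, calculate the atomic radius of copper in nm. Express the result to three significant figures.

0.128 nm

For an FCC cell (Z = 4), a³ = Z·M/(N_A·ρ) = 4 × 63.55 / (6.022 × 10²³ × 8.920) = 4.732 × 10^-23 cm³, so a = 3.617 × 10^-8 cm = 0.3617 nm.
Atoms touch along the face diagonal, so √2·a = 4r, so r = 0.3536 × a = 0.128 nm.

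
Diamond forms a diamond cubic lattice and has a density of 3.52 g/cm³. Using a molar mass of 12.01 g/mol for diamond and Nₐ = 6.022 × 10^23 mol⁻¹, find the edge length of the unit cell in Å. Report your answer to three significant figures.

With Z = 8 atoms per diamond cubic cell, a³ = Z·M/(N_A·ρ) = 8 × 12.01 / (6.022 × 10²³ × 3.520 g/cm³) = 4.533 × 10^-23 cm³.
a = (4.533 × 10^-23)^(1/3) = 3.565 × 10^-8 cm = 3.57 Å.

3.57 Å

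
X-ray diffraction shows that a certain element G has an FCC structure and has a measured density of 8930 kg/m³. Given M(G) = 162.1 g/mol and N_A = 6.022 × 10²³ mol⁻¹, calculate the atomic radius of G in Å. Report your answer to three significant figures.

1.75 Å

For an FCC cell (Z = 4), a³ = Z·M/(N_A·ρ) = 4 × 162.1 / (6.022 × 10²³ × 8.930) = 1.206 × 10^-22 cm³, so a = 4.940 × 10^-8 cm = 4.940 Å.
Atoms touch along the face diagonal, so √2·a = 4r, so r = 0.3536 × a = 1.75 Å.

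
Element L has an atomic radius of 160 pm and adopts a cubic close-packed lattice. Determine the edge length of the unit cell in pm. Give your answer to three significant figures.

In an FCC lattice, atoms touch along the face diagonal, so √2·a = 4r.
a = 4r/√2 = 4 × 160 / 1.4142 = 453 pm.

453 pm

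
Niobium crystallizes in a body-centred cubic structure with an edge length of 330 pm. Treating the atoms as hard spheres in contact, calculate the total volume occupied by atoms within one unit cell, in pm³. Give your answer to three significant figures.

In a BCC lattice atoms touch along the body diagonal, so √3·a = 4r, so r = 0.4330a = 142.9 pm.
V_atoms = Z × (4/3)πr³ = 2 × (4/3)π × (142.9)³ = 2.44 × 10^7 pm³.

2.44 × 10^7 pm³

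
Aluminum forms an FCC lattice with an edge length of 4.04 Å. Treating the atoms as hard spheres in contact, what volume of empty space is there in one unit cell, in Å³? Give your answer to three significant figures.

17.1 Å³

In an FCC lattice atoms touch along the face diagonal, so √2·a = 4r, so r = 0.3536a = 1.428 Å.
V_cell = a³ = 65.94 Å³; V_atoms = 4 × (4/3)πr³ = 48.83 Å³.
Empty space = 65.94 − 48.83 = 17.1 Å³.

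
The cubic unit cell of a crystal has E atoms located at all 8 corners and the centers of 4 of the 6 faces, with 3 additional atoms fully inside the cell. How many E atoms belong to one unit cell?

6

Corner atoms are shared by 8 cells (1/8 each), face atoms by 2 (1/2 each), interior atoms are unshared.
Net atoms = 8 × 1/8 + 4 × 1/2 + 3 = 1 + 2 + 3 = 6.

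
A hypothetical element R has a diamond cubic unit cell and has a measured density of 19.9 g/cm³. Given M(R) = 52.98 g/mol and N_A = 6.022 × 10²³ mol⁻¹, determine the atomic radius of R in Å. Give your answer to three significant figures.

0.711 Å

For a diamond cubic cell (Z = 8), a³ = Z·M/(N_A·ρ) = 8 × 52.98 / (6.022 × 10²³ × 19.90) = 3.537 × 10^-23 cm³, so a = 3.282 × 10^-8 cm = 3.282 Å.
Nearest neighbors lie along the body diagonal with √3·a = 8r, so r = 0.2165 × a = 0.711 Å.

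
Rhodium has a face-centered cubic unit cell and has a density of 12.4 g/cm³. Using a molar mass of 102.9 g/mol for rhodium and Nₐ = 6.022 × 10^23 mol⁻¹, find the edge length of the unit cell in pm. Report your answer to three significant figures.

381 pm

With Z = 4 atoms per FCC cell, a³ = Z·M/(N_A·ρ) = 4 × 102.9 / (6.022 × 10²³ × 12.40 g/cm³) = 5.512 × 10^-23 cm³.
a = (5.512 × 10^-23)^(1/3) = 3.806 × 10^-8 cm = 381 pm.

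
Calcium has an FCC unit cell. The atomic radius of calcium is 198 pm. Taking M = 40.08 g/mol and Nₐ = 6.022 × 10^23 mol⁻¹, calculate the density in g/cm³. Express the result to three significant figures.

In an FCC lattice, atoms touch along the face diagonal, so √2·a = 4r, giving a = 560.0 pm = 5.600 × 10^-8 cm.
With Z = 4, ρ = Z·M/(N_A·a³) = 4 × 40.08 / (6.022 × 10²³ × 1.756 × 10^-22) = 1.516 g/cm³.

1.52 g/cm³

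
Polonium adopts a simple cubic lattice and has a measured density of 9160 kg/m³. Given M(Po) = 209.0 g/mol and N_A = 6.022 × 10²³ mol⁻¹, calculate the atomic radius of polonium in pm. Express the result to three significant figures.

168 pm

For a simple cubic cell (Z = 1), a³ = Z·M/(N_A·ρ) = 1 × 209.0 / (6.022 × 10²³ × 9.160) = 3.789 × 10^-23 cm³, so a = 3.359 × 10^-8 cm = 335.9 pm.
Atoms touch along the cell edge, so a = 2r, so r = 0.5000 × a = 168 pm.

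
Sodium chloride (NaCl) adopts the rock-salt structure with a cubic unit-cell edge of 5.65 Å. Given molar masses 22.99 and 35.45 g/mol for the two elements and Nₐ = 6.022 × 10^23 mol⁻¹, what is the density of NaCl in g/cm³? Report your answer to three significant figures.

The rock-salt structure contains Z = 4 formula units per cell; M(NaCl) = 22.99 + 35.45 = 58.44 g/mol.
a³ = (5.650 × 10^-8 cm)³ = 1.804 × 10^-22 cm³.
ρ = 4 × 58.44 / (6.022 × 10²³ × 1.804 × 10^-22) = 2.152 g/cm³.

2.15 g/cm³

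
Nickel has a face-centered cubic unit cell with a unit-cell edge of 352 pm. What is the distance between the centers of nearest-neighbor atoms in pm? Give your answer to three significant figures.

249 pm

In an FCC structure, atoms touch along the face diagonal, so √2·a = 4r; the nearest-neighbor distance equals 2r = 0.7071·a.
d = 0.7071 × 352 = 249 pm.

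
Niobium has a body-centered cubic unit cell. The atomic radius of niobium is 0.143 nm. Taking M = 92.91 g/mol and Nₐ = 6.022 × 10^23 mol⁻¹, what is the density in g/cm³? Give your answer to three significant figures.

8.57 g/cm³

In a BCC lattice, atoms touch along the body diagonal, so √3·a = 4r, giving a = 0.3302 nm = 3.302 × 10^-8 cm.
With Z = 2, ρ = Z·M/(N_A·a³) = 2 × 92.91 / (6.022 × 10²³ × 3.602 × 10^-23) = 8.567 g/cm³.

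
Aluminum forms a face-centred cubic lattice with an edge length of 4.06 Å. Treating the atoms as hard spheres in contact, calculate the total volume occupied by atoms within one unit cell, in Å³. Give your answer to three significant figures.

49.6 Å³

In an FCC lattice atoms touch along the face diagonal, so √2·a = 4r, so r = 0.3536a = 1.435 Å.
V_atoms = Z × (4/3)πr³ = 4 × (4/3)π × (1.435)³ = 49.6 Å³.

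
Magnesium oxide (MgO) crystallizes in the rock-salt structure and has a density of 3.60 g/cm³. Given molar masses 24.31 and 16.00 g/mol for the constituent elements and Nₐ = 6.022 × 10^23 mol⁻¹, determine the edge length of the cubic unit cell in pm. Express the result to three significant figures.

421 pm

M(MgO) = 40.31 g/mol; Z = 4 formula units per cell.
a³ = Z·M/(N_A·ρ) = 4 × 40.31 / (6.022 × 10²³ × 3.60) = 7.438 × 10^-23 cm³, so a = 4.205 × 10^-8 cm = 421 pm.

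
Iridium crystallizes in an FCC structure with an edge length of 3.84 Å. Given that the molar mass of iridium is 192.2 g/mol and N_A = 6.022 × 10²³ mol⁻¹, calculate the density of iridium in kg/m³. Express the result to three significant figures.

An FCC unit cell contains Z = 4 atoms.
Cell volume: a³ = (3.84 Å)³ = (3.840 × 10^-8 cm)³ = 5.662 × 10^-23 cm³.
ρ = Z·M/(N_A·a³) = 4 × 192.2 / (6.022 × 10²³ × 5.662 × 10^-23) = 22.55 g/cm³ = 22500 kg/m³.

22500 kg/m³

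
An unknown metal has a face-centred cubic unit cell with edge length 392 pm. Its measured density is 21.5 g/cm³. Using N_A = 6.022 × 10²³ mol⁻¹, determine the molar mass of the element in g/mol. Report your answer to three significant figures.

An FCC cell has Z = 4 atoms; a = 3.920 × 10^-8 cm.
M = ρ·N_A·a³/Z = 21.5 × 6.022 × 10²³ × 6.024 × 10^-23 / 4 = 195 g/mol.

195 g/mol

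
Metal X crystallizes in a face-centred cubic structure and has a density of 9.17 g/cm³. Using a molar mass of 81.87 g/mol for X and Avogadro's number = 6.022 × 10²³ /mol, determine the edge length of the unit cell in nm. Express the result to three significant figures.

With Z = 4 atoms per FCC cell, a³ = Z·M/(N_A·ρ) = 4 × 81.87 / (6.022 × 10²³ × 9.170 g/cm³) = 5.930 × 10^-23 cm³.
a = (5.930 × 10^-23)^(1/3) = 3.900 × 10^-8 cm = 0.390 nm.

0.390 nm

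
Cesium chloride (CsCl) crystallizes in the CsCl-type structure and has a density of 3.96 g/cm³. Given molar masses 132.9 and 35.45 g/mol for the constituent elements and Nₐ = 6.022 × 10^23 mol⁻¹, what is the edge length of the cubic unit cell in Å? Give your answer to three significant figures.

4.13 Å

M(CsCl) = 168.35 g/mol; Z = 1 formula unit per cell.
a³ = Z·M/(N_A·ρ) = 1 × 168.35 / (6.022 × 10²³ × 3.96) = 7.060 × 10^-23 cm³, so a = 4.133 × 10^-8 cm = 4.13 Å.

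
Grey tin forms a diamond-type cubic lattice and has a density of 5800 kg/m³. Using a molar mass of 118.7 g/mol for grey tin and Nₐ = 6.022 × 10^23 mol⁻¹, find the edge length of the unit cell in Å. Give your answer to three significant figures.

With Z = 8 atoms per diamond cubic cell, a³ = Z·M/(N_A·ρ) = 8 × 118.7 / (6.022 × 10²³ × 5.800 g/cm³) = 2.719 × 10^-22 cm³.
a = (2.719 × 10^-22)^(1/3) = 6.478 × 10^-8 cm = 6.48 Å.

6.48 Å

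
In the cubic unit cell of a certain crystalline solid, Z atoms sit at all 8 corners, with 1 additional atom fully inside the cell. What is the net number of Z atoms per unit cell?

Corner atoms are shared by 8 cells (1/8 each), interior atoms are unshared.
Net atoms = 8 × 1/8 + 1 = 1 + 1 = 2.

2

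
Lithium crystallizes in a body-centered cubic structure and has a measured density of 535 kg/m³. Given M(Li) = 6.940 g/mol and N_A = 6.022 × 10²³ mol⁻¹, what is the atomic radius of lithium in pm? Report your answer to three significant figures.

For a BCC cell (Z = 2), a³ = Z·M/(N_A·ρ) = 2 × 6.940 / (6.022 × 10²³ × 0.5350) = 4.308 × 10^-23 cm³, so a = 3.506 × 10^-8 cm = 350.6 pm.
Atoms touch along the body diagonal, so √3·a = 4r, so r = 0.4330 × a = 152 pm.

152 pm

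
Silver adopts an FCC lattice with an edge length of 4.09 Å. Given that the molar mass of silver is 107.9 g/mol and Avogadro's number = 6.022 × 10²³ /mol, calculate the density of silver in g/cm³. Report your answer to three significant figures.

10.5 g/cm³

An FCC unit cell contains Z = 4 atoms.
Cell volume: a³ = (4.09 Å)³ = (4.090 × 10^-8 cm)³ = 6.842 × 10^-23 cm³.
ρ = Z·M/(N_A·a³) = 4 × 107.9 / (6.022 × 10²³ × 6.842 × 10^-23) = 10.48 g/cm³.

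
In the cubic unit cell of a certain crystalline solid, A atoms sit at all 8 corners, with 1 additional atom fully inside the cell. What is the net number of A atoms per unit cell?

Corner atoms are shared by 8 cells (1/8 each), interior atoms are unshared.
Net atoms = 8 × 1/8 + 1 = 1 + 1 = 2.

2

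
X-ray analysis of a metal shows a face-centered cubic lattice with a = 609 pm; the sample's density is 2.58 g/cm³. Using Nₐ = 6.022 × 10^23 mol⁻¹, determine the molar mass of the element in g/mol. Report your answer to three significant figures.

An FCC cell has Z = 4 atoms; a = 6.090 × 10^-8 cm.
M = ρ·N_A·a³/Z = 2.58 × 6.022 × 10²³ × 2.259 × 10^-22 / 4 = 87.7 g/mol.

87.7 g/mol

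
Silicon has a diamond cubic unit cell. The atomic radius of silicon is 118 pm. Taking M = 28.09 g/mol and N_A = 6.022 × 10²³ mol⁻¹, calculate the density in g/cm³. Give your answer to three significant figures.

2.30 g/cm³

In a diamond cubic lattice, nearest neighbors lie along the body diagonal with √3·a = 8r, giving a = 545.0 pm = 5.450 × 10^-8 cm.
With Z = 8, ρ = Z·M/(N_A·a³) = 8 × 28.09 / (6.022 × 10²³ × 1.619 × 10^-22) = 2.305 g/cm³.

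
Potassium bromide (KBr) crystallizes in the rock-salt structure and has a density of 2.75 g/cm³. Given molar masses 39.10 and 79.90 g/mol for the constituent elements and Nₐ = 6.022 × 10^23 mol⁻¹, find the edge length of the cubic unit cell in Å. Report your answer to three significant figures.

M(KBr) = 119.0 g/mol; Z = 4 formula units per cell.
a³ = Z·M/(N_A·ρ) = 4 × 119.0 / (6.022 × 10²³ × 2.75) = 2.874 × 10^-22 cm³, so a = 6.600 × 10^-8 cm = 6.60 Å.

6.60 Å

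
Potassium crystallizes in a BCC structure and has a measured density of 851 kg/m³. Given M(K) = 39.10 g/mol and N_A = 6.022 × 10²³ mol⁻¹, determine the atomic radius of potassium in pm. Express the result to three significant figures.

231 pm

For a BCC cell (Z = 2), a³ = Z·M/(N_A·ρ) = 2 × 39.10 / (6.022 × 10²³ × 0.8510) = 1.526 × 10^-22 cm³, so a = 5.344 × 10^-8 cm = 534.4 pm.
Atoms touch along the body diagonal, so √3·a = 4r, so r = 0.4330 × a = 231 pm.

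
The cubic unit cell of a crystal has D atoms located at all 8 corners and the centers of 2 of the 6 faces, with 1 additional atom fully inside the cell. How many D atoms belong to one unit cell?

Corner atoms are shared by 8 cells (1/8 each), face atoms by 2 (1/2 each), interior atoms are unshared.
Net atoms = 8 × 1/8 + 2 × 1/2 + 1 = 1 + 1 + 1 = 3.

3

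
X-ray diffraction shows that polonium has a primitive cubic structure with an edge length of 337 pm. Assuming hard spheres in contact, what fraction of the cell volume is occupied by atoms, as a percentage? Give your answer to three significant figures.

In a simple cubic lattice atoms touch along the cell edge, so a = 2r, so r = 0.5000a = 168.5 pm.
Packing fraction = Z·(4/3)πr³ / a³ = 1 × (4/3)π × (168.5)³ / (337)³ = 0.5236 = 52.4%.

52.4%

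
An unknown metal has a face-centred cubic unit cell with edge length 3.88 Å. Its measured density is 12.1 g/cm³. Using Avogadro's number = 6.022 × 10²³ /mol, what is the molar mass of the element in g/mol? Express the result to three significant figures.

An FCC cell has Z = 4 atoms; a = 3.880 × 10^-8 cm.
M = ρ·N_A·a³/Z = 12.1 × 6.022 × 10²³ × 5.841 × 10^-23 / 4 = 106 g/mol.

106 g/mol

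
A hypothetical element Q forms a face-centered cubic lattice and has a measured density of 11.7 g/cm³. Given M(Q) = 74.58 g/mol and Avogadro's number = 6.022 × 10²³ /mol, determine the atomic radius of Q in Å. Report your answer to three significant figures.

For an FCC cell (Z = 4), a³ = Z·M/(N_A·ρ) = 4 × 74.58 / (6.022 × 10²³ × 11.70) = 4.234 × 10^-23 cm³, so a = 3.485 × 10^-8 cm = 3.485 Å.
Atoms touch along the face diagonal, so √2·a = 4r, so r = 0.3536 × a = 1.23 Å.

1.23 Å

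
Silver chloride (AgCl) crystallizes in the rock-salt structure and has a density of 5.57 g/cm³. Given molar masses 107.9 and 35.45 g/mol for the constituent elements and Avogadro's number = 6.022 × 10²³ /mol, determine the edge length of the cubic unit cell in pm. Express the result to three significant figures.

M(AgCl) = 143.35 g/mol; Z = 4 formula units per cell.
a³ = Z·M/(N_A·ρ) = 4 × 143.35 / (6.022 × 10²³ × 5.57) = 1.709 × 10^-22 cm³, so a = 5.550 × 10^-8 cm = 555 pm.

555 pm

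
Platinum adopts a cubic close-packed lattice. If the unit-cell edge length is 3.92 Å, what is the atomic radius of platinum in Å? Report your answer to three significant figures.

In an FCC lattice, atoms touch along the face diagonal, so √2·a = 4r.
r = √2·a/4 = 1.4142 × 3.92 / 4 = 1.39 Å.

1.39 Å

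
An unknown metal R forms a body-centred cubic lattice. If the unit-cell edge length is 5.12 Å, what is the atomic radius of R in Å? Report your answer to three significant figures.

In a BCC lattice, atoms touch along the body diagonal, so √3·a = 4r.
r = √3·a/4 = 1.7321 × 5.12 / 4 = 2.22 Å.

2.22 Å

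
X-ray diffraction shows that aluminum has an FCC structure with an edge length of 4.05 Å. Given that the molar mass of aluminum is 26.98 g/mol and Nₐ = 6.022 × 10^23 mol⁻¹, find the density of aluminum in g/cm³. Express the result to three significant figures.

2.70 g/cm³

An FCC unit cell contains Z = 4 atoms.
Cell volume: a³ = (4.05 Å)³ = (4.050 × 10^-8 cm)³ = 6.643 × 10^-23 cm³.
ρ = Z·M/(N_A·a³) = 4 × 26.98 / (6.022 × 10²³ × 6.643 × 10^-23) = 2.698 g/cm³.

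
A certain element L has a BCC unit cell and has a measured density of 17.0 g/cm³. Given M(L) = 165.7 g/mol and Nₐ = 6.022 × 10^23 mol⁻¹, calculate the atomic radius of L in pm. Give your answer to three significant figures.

138 pm

For a BCC cell (Z = 2), a³ = Z·M/(N_A·ρ) = 2 × 165.7 / (6.022 × 10²³ × 17.00) = 3.237 × 10^-23 cm³, so a = 3.187 × 10^-8 cm = 318.7 pm.
Atoms touch along the body diagonal, so √3·a = 4r, so r = 0.4330 × a = 138 pm.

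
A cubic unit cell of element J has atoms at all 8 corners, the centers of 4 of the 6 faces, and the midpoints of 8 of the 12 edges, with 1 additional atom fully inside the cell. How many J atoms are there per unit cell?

Corner atoms are shared by 8 cells (1/8 each), face atoms by 2 (1/2 each), edge atoms by 4 (1/4 each), interior atoms are unshared.
Net atoms = 8 × 1/8 + 4 × 1/2 + 8 × 1/4 + 1 = 1 + 2 + 2 + 1 = 6.

6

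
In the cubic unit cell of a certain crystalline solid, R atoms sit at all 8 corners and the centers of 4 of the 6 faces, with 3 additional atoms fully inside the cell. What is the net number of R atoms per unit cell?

6

Corner atoms are shared by 8 cells (1/8 each), face atoms by 2 (1/2 each), interior atoms are unshared.
Net atoms = 8 × 1/8 + 4 × 1/2 + 3 = 1 + 2 + 3 = 6.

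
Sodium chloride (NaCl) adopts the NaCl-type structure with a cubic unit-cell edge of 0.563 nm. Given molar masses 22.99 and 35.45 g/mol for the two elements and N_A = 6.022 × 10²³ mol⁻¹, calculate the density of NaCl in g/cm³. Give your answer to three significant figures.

The NaCl-type structure contains Z = 4 formula units per cell; M(NaCl) = 22.99 + 35.45 = 58.44 g/mol.
a³ = (5.630 × 10^-8 cm)³ = 1.785 × 10^-22 cm³.
ρ = 4 × 58.44 / (6.022 × 10²³ × 1.785 × 10^-22) = 2.175 g/cm³.

2.18 g/cm³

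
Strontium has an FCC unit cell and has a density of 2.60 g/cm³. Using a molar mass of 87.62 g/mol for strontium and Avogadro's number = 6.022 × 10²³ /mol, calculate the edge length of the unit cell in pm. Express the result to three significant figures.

With Z = 4 atoms per FCC cell, a³ = Z·M/(N_A·ρ) = 4 × 87.62 / (6.022 × 10²³ × 2.600 g/cm³) = 2.238 × 10^-22 cm³.
a = (2.238 × 10^-22)^(1/3) = 6.072 × 10^-8 cm = 607 pm.

607 pm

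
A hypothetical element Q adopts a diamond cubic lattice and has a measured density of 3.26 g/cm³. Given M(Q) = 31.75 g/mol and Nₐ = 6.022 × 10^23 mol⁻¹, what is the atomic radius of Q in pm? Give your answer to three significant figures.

For a diamond cubic cell (Z = 8), a³ = Z·M/(N_A·ρ) = 8 × 31.75 / (6.022 × 10²³ × 3.260) = 1.294 × 10^-22 cm³, so a = 5.058 × 10^-8 cm = 505.8 pm.
Nearest neighbors lie along the body diagonal with √3·a = 8r, so r = 0.2165 × a = 110 pm.

110 pm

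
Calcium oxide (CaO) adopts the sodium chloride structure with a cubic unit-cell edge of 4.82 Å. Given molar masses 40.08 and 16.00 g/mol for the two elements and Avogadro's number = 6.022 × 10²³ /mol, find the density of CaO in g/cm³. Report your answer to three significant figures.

The sodium chloride structure contains Z = 4 formula units per cell; M(CaO) = 40.08 + 16.00 = 56.08 g/mol.
a³ = (4.820 × 10^-8 cm)³ = 1.120 × 10^-22 cm³.
ρ = 4 × 56.08 / (6.022 × 10²³ × 1.120 × 10^-22) = 3.326 g/cm³.

3.33 g/cm³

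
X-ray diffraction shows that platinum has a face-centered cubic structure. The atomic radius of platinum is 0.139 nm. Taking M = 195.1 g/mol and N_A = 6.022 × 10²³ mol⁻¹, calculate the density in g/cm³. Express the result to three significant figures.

In an FCC lattice, atoms touch along the face diagonal, so √2·a = 4r, giving a = 0.3932 nm = 3.932 × 10^-8 cm.
With Z = 4, ρ = Z·M/(N_A·a³) = 4 × 195.1 / (6.022 × 10²³ × 6.077 × 10^-23) = 21.33 g/cm³.

21.3 g/cm³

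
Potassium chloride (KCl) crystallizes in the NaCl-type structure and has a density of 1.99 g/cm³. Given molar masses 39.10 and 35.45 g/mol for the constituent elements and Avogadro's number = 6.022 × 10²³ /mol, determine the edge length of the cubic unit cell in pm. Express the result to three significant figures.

M(KCl) = 74.55 g/mol; Z = 4 formula units per cell.
a³ = Z·M/(N_A·ρ) = 4 × 74.55 / (6.022 × 10²³ × 1.99) = 2.488 × 10^-22 cm³, so a = 6.290 × 10^-8 cm = 629 pm.

629 pm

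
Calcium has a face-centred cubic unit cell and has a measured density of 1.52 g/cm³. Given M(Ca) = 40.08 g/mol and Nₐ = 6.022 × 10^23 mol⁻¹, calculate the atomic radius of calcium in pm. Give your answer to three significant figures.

198 pm

For an FCC cell (Z = 4), a³ = Z·M/(N_A·ρ) = 4 × 40.08 / (6.022 × 10²³ × 1.520) = 1.751 × 10^-22 cm³, so a = 5.595 × 10^-8 cm = 559.5 pm.
Atoms touch along the face diagonal, so √2·a = 4r, so r = 0.3536 × a = 198 pm.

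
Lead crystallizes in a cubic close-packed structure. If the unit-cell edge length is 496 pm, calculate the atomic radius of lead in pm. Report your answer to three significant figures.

In an FCC lattice, atoms touch along the face diagonal, so √2·a = 4r.
r = √2·a/4 = 1.4142 × 496 / 4 = 175 pm.

175 pm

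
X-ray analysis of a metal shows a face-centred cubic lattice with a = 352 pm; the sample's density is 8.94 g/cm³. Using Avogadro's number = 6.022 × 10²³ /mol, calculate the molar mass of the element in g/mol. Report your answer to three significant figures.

58.7 g/mol

An FCC cell has Z = 4 atoms; a = 3.520 × 10^-8 cm.
M = ρ·N_A·a³/Z = 8.94 × 6.022 × 10²³ × 4.361 × 10^-23 / 4 = 58.7 g/mol.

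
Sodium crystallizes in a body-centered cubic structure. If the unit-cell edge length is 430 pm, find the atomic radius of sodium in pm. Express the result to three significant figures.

In a BCC lattice, atoms touch along the body diagonal, so √3·a = 4r.
r = √3·a/4 = 1.7321 × 430 / 4 = 186 pm.

186 pm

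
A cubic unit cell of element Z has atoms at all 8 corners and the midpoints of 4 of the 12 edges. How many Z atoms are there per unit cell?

Corner atoms are shared by 8 cells (1/8 each), edge atoms by 4 (1/4 each).
Net atoms = 8 × 1/8 + 4 × 1/4 = 1 + 1 = 2.

2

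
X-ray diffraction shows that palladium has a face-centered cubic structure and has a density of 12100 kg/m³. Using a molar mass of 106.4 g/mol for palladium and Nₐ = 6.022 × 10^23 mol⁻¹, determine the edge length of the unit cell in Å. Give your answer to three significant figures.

With Z = 4 atoms per FCC cell, a³ = Z·M/(N_A·ρ) = 4 × 106.4 / (6.022 × 10²³ × 12.10 g/cm³) = 5.841 × 10^-23 cm³.
a = (5.841 × 10^-23)^(1/3) = 3.880 × 10^-8 cm = 3.88 Å.

3.88 Å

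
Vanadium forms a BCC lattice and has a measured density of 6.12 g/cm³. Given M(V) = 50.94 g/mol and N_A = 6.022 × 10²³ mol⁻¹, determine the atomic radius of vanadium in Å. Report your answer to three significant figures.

For a BCC cell (Z = 2), a³ = Z·M/(N_A·ρ) = 2 × 50.94 / (6.022 × 10²³ × 6.120) = 2.764 × 10^-23 cm³, so a = 3.024 × 10^-8 cm = 3.024 Å.
Atoms touch along the body diagonal, so √3·a = 4r, so r = 0.4330 × a = 1.31 Å.

1.31 Å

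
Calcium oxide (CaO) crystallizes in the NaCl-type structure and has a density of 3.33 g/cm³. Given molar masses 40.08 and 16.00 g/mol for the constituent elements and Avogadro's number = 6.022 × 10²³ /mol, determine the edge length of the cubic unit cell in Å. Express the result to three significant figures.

4.82 Å

M(CaO) = 56.08 g/mol; Z = 4 formula units per cell.
a³ = Z·M/(N_A·ρ) = 4 × 56.08 / (6.022 × 10²³ × 3.33) = 1.119 × 10^-22 cm³, so a = 4.818 × 10^-8 cm = 4.82 Å.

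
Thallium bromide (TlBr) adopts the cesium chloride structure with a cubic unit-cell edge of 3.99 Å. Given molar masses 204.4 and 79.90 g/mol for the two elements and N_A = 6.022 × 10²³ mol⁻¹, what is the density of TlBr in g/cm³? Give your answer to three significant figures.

7.43 g/cm³

The cesium chloride structure contains Z = 1 formula unit per cell; M(TlBr) = 204.4 + 79.90 = 284.3 g/mol.
a³ = (3.990 × 10^-8 cm)³ = 6.352 × 10^-23 cm³.
ρ = 1 × 284.3 / (6.022 × 10²³ × 6.352 × 10^-23) = 7.432 g/cm³.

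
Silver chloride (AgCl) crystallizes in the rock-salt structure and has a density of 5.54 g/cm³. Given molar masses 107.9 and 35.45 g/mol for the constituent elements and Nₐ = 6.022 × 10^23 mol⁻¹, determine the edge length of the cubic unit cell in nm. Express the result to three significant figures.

0.556 nm

M(AgCl) = 143.35 g/mol; Z = 4 formula units per cell.
a³ = Z·M/(N_A·ρ) = 4 × 143.35 / (6.022 × 10²³ × 5.54) = 1.719 × 10^-22 cm³, so a = 5.560 × 10^-8 cm = 0.556 nm.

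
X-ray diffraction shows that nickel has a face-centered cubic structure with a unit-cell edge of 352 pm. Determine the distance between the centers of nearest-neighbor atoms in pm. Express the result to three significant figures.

249 pm

In an FCC structure, atoms touch along the face diagonal, so √2·a = 4r; the nearest-neighbor distance equals 2r = 0.7071·a.
d = 0.7071 × 352 = 249 pm.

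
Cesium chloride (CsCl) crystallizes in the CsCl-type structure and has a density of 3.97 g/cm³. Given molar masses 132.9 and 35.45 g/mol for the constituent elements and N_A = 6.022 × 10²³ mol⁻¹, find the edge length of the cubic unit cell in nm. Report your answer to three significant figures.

0.413 nm

M(CsCl) = 168.35 g/mol; Z = 1 formula unit per cell.
a³ = Z·M/(N_A·ρ) = 1 × 168.35 / (6.022 × 10²³ × 3.97) = 7.042 × 10^-23 cm³, so a = 4.129 × 10^-8 cm = 0.413 nm.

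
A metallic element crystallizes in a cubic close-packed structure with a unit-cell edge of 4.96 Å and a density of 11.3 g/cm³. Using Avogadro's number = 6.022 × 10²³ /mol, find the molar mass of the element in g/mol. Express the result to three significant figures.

208 g/mol

An FCC cell has Z = 4 atoms; a = 4.960 × 10^-8 cm.
M = ρ·N_A·a³/Z = 11.3 × 6.022 × 10²³ × 1.220 × 10^-22 / 4 = 208 g/mol.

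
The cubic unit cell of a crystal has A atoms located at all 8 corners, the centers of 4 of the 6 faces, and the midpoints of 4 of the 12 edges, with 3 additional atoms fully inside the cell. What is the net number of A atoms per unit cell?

Corner atoms are shared by 8 cells (1/8 each), face atoms by 2 (1/2 each), edge atoms by 4 (1/4 each), interior atoms are unshared.
Net atoms = 8 × 1/8 + 4 × 1/2 + 4 × 1/4 + 3 = 1 + 2 + 1 + 3 = 7.

7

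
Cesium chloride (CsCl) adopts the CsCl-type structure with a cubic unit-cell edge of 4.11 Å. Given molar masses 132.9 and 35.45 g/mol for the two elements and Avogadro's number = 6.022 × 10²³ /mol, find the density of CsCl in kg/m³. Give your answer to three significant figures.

4030 kg/m³

The CsCl-type structure contains Z = 1 formula unit per cell; M(CsCl) = 132.9 + 35.45 = 168.35 g/mol.
a³ = (4.110 × 10^-8 cm)³ = 6.943 × 10^-23 cm³.
ρ = 1 × 168.35 / (6.022 × 10²³ × 6.943 × 10^-23) = 4.027 g/cm³ = 4030 kg/m³.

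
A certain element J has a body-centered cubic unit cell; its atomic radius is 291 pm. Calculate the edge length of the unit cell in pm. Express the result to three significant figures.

In a BCC lattice, atoms touch along the body diagonal, so √3·a = 4r.
a = 4r/√3 = 4 × 291 / 1.7321 = 672 pm.

672 pm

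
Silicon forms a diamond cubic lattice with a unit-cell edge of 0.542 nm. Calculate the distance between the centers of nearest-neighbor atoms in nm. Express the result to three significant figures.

In a diamond cubic structure, nearest neighbors lie along the body diagonal with √3·a = 8r; the nearest-neighbor distance equals 2r = 0.4330·a.
d = 0.4330 × 0.542 = 0.235 nm.

0.235 nm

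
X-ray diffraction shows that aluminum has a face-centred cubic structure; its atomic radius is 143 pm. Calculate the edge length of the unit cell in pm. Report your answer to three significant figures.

404 pm

In an FCC lattice, atoms touch along the face diagonal, so √2·a = 4r.
a = 4r/√2 = 4 × 143 / 1.4142 = 404 pm.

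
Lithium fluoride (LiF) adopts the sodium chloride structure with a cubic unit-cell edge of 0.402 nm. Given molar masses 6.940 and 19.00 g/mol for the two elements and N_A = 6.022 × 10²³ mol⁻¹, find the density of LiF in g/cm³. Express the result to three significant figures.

2.65 g/cm³

The sodium chloride structure contains Z = 4 formula units per cell; M(LiF) = 6.940 + 19.00 = 25.94 g/mol.
a³ = (4.020 × 10^-8 cm)³ = 6.496 × 10^-23 cm³.
ρ = 4 × 25.94 / (6.022 × 10²³ × 6.496 × 10^-23) = 2.652 g/cm³.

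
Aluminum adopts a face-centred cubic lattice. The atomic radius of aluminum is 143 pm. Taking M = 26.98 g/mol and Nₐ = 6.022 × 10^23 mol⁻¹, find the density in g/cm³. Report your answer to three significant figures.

In an FCC lattice, atoms touch along the face diagonal, so √2·a = 4r, giving a = 404.5 pm = 4.045 × 10^-8 cm.
With Z = 4, ρ = Z·M/(N_A·a³) = 4 × 26.98 / (6.022 × 10²³ × 6.617 × 10^-23) = 2.708 g/cm³.

2.71 g/cm³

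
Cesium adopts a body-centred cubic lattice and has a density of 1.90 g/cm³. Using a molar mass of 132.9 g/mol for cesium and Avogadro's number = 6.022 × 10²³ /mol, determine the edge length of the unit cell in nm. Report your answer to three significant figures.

With Z = 2 atoms per BCC cell, a³ = Z·M/(N_A·ρ) = 2 × 132.9 / (6.022 × 10²³ × 1.900 g/cm³) = 2.323 × 10^-22 cm³.
a = (2.323 × 10^-22)^(1/3) = 6.147 × 10^-8 cm = 0.615 nm.

0.615 nm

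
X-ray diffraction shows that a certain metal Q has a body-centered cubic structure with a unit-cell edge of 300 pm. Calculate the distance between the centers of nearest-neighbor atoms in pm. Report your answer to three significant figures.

260 pm

In a BCC structure, atoms touch along the body diagonal, so √3·a = 4r; the nearest-neighbor distance equals 2r = 0.8660·a.
d = 0.8660 × 300 = 260 pm.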